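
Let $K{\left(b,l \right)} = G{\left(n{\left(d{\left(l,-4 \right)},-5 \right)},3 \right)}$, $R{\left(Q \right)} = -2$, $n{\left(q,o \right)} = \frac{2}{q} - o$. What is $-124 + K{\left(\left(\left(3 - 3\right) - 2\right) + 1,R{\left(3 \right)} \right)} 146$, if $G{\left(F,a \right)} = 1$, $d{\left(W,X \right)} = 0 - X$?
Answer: $22$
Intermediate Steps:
$d{\left(W,X \right)} = - X$
$n{\left(q,o \right)} = - o + \frac{2}{q}$
$K{\left(b,l \right)} = 1$
$-124 + K{\left(\left(\left(3 - 3\right) - 2\right) + 1,R{\left(3 \right)} \right)} 146 = -124 + 1 \cdot 146 = -124 + 146 = 22$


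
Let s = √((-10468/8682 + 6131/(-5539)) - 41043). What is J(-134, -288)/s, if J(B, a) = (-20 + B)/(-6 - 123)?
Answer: -77*I*√23730444298613408046/63656745779433 ≈ -0.0058925*I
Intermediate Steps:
s = I*√23730444298613408046/24044799 (s = √((-10468*1/8682 + 6131*(-1/5539)) - 41043) = √((-5234/4341 - 6131/5539) - 41043) = √(-55605797/24044799 - 41043) = √(-986926291154/24044799) = I*√23730444298613408046/24044799 ≈ 202.6*I)
J(B, a) = 20/129 - B/129 (J(B, a) = (-20 + B)/(-129) = (-20 + B)*(-1/129) = 20/129 - B/129)
J(-134, -288)/s = (20/129 - 1/129*(-134))/((I*√23730444298613408046/24044799)) = (20/129 + 134/129)*(-I*√23730444298613408046/986926291154) = 154*(-I*√23730444298613408046/986926291154)/129 = -77*I*√23730444298613408046/63656745779433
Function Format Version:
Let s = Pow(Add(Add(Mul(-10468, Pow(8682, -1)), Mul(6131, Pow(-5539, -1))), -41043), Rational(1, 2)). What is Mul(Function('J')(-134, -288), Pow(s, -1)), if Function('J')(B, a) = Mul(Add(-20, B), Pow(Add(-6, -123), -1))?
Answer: Mul(Rational(-77, 63656745779433), I, Pow(23730444298613408046, Rational(1, 2))) ≈ Mul(-0.0058925, I)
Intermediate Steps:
s = Mul(Rational(1, 24044799), I, Pow(23730444298613408046, Rational(1, 2))) (s = Pow(Add(Add(Mul(-10468, Rational(1, 8682)), Mul(6131, Rational(-1, 5539))), -41043), Rational(1, 2)) = Pow(Add(Add(Rational(-5234, 4341), Rational(-6131, 5539)), -41043), Rational(1, 2)) = Pow(Add(Rational(-55605797, 24044799), -41043), Rational(1, 2)) = Pow(Rational(-986926291154, 24044799), Rational(1, 2)) = Mul(Rational(1, 24044799), I, Pow(23730444298613408046, Rational(1, 2))) ≈ Mul(202.60, I))
Function('J')(B, a) = Add(Rational(20, 129), Mul(Rational(-1, 129), B)) (Function('J')(B, a) = Mul(Add(-20, B), Pow(-129, -1)) = Mul(Add(-20, B), Rational(-1, 129)) = Add(Rational(20, 129), Mul(Rational(-1, 129), B)))
Mul(Function('J')(-134, -288), Pow(s, -1)) = Mul(Add(Rational(20, 129), Mul(Rational(-1, 129), -134)), Pow(Mul(Rational(1, 24044799), I, Pow(23730444298613408046, Rational(1, 2))), -1)) = Mul(Add(Rational(20, 129), Rational(134, 129)), Mul(Rational(-1, 986926291154), I, Pow(23730444298613408046, Rational(1, 2)))) = Mul(Rational(154, 129), Mul(Rational(-1, 986926291154), I, Pow(23730444298613408046, Rational(1, 2)))) = Mul(Rational(-77, 63656745779433), I, Pow(23730444298613408046, Rational(1, 2)))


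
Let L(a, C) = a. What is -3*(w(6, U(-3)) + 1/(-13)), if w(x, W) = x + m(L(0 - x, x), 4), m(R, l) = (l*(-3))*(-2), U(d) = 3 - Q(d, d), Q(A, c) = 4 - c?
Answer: -1167/13 ≈ -89.769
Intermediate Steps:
U(d) = -1 + d (U(d) = 3 - (4 - d) = 3 + (-4 + d) = -1 + d)
m(R, l) = 6*l (m(R, l) = -3*l*(-2) = 6*l)
w(x, W) = 24 + x (w(x, W) = x + 6*4 = x + 24 = 24 + x)
-3*(w(6, U(-3)) + 1/(-13)) = -3*((24 + 6) + 1/(-13)) = -3*(30 - 1/13) = -3*389/13 = -1167/13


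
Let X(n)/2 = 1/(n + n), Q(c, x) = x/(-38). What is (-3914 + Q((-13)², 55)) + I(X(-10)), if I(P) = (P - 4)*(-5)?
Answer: -74004/19 ≈ -3894.9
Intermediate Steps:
Q(c, x) = -x/38 (Q(c, x) = x*(-1/38) = -x/38)
X(n) = 1/n (X(n) = 2/(n + n) = 2/((2*n)) = 2*(1/(2*n)) = 1/n)
I(P) = 20 - 5*P (I(P) = (-4 + P)*(-5) = 20 - 5*P)
(-3914 + Q((-13)², 55)) + I(X(-10)) = (-3914 - 1/38*55) + (20 - 5/(-10)) = (-3914 - 55/38) + (20 - 5*(-⅒)) = -148787/38 + (20 + ½) = -148787/38 + 41/2 = -74004/19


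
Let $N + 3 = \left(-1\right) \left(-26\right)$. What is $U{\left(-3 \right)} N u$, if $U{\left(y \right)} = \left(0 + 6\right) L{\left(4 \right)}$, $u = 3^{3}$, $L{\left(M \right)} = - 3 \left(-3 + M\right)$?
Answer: $-11178$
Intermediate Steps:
$L{\left(M \right)} = 9 - 3 M$
$u = 27$
$N = 23$ ($N = -3 - -26 = -3 + 26 = 23$)
$U{\left(y \right)} = -18$ ($U{\left(y \right)} = \left(0 + 6\right) \left(9 - 12\right) = 6 \left(9 - 12\right) = 6 \left(-3\right) = -18$)
$U{\left(-3 \right)} N u = \left(-18\right) 23 \cdot 27 = \left(-414\right) 27 = -11178$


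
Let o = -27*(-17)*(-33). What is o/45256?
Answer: -15147/45256 ≈ -0.33470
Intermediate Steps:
o = -15147 (o = 459*(-33) = -15147)
o/45256 = -15147/45256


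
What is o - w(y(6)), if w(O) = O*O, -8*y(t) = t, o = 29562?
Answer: 472983/16 ≈ 29561.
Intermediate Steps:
y(t) = -t/8
w(O) = O**2
o - w(y(6)) = 29562 - (-1/8*6)**2 = 29562 - (-3/4)**2 = 29562 - 1*9/16 = 29562 - 9/16 = 472983/16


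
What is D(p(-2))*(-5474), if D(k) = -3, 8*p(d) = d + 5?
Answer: 16422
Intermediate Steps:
p(d) = 5/8 + d/8 (p(d) = (d + 5)/8 = (5 + d)/8 = 5/8 + d/8)
D(p(-2))*(-5474) = -3*(-5474) = 16422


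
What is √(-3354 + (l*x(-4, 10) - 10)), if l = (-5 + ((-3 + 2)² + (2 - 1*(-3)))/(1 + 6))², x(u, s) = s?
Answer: 29*I*√186/7 ≈ 56.501*I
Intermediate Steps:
l = 841/49 (l = (-5 + ((-1)² + (2 + 3))/7)² = (-5 + (1 + 5)*(⅐))² = (-5 + 6*(⅐))² = (-5 + 6/7)² = (-29/7)² = 841/49 ≈ 17.163)
√(-3354 + (l*x(-4, 10) - 10)) = √(-3354 + ((841/49)*10 - 10)) = √(-3354 + (8410/49 - 10)) = √(-3354 + 7920/49) = √(-156426/49) = 29*I*√186/7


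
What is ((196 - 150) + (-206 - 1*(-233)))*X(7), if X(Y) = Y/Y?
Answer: 73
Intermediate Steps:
X(Y) = 1
((196 - 150) + (-206 - 1*(-233)))*X(7) = ((196 - 150) + (-206 - 1*(-233)))*1 = (46 + (-206 + 233))*1 = (46 + 27)*1 = 73*1 = 73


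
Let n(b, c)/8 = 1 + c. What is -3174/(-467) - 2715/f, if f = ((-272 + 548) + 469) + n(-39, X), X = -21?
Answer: 39259/18213 ≈ 2.1555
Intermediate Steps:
n(b, c) = 8 + 8*c (n(b, c) = 8*(1 + c) = 8 + 8*c)
f = 585 (f = ((-272 + 548) + 469) + (8 + 8*(-21)) = (276 + 469) + (8 - 168) = 745 - 160 = 585)
-3174/(-467) - 2715/f = -3174/(-467) - 2715/585 = -3174*(-1/467) - 2715*1/585 = 3174/467 - 181/39 = 39259/18213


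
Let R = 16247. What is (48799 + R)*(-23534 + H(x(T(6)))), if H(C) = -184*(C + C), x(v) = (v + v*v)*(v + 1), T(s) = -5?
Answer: 384161676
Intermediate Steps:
x(v) = (1 + v)*(v + v**2) (x(v) = (v + v**2)*(1 + v) = (1 + v)*(v + v**2))
H(C) = -368*C
(48799 + R)*(-23534 + H(x(T(6)))) = (48799 + 16247)*(-23534 - (-1840)*(1 + (-5)**2 + 2*(-5))) = 65046*(-23534 - (-1840)*(1 + 25 - 10)) = 65046*(-23534 - (-1840)*16) = 65046*(-23534 - 368*(-80)) = 65046*(-23534 + 29440) = 65046*5906 = 384161676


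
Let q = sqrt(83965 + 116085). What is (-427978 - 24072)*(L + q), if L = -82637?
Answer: 37356055850 - 2260250*sqrt(8002) ≈ 3.7154e+10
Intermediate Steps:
q = 5*sqrt(8002) (q = sqrt(200050) = 5*sqrt(8002) ≈ 447.27)
(-427978 - 24072)*(L + q) = (-427978 - 24072)*(-82637 + 5*sqrt(8002)) = -452050*(-82637 + 5*sqrt(8002)) = 37356055850 - 2260250*sqrt(8002)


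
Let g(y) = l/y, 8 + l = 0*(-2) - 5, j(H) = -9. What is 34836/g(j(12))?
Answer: 313524/13 ≈ 24117.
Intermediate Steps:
l = -13 (l = -8 + (0*(-2) - 5) = -8 + (0 - 5) = -8 - 5 = -13)
g(y) = -13/y
34836/g(j(12)) = 34836/((-13/(-9))) = 34836/((-13*(-1/9))) = 34836/(13/9) = 34836*(9/13) = 313524/13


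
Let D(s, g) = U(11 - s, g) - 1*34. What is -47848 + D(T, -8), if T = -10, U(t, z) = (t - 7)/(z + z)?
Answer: -383063/8 ≈ -47883.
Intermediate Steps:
U(t, z) = (-7 + t)/(2*z) (U(t, z) = (-7 + t)/((2*z)) = (-7 + t)*(1/(2*z)) = (-7 + t)/(2*z))
D(s, g) = -34 + (4 - s)/(2*g) (D(s, g) = (-7 + (11 - s))/(2*g) - 1*34 = (4 - s)/(2*g) - 34 = -34 + (4 - s)/(2*g))
-47848 + D(T, -8) = -47848 + (½)*(4 - 1*(-10) - 68*(-8))/(-8) = -47848 + (½)*(-⅛)*(4 + 10 + 544) = -47848 + (½)*(-⅛)*558 = -47848 - 279/8 = -383063/8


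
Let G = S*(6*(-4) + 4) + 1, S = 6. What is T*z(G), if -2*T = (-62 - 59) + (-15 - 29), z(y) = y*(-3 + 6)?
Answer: -58905/2 ≈ -29453.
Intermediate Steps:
G = -119 (G = 6*(6*(-4) + 4) + 1 = 6*(-24 + 4) + 1 = 6*(-20) + 1 = -120 + 1 = -119)
z(y) = 3*y (z(y) = y*3 = 3*y)
T = 165/2 (T = -((-62 - 59) + (-15 - 29))/2 = -(-121 - 44)/2 = -½*(-165) = 165/2 ≈ 82.500)
T*z(G) = 165*(3*(-119))/2 = (165/2)*(-357) = -58905/2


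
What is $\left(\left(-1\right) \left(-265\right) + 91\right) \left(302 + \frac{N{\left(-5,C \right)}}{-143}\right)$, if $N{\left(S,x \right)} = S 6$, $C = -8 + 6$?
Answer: $\frac{15384896}{143} \approx 1.0759 \cdot 10^{5}$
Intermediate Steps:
$C = -2$
$N{\left(S,x \right)} = 6 S$
$\left(\left(-1\right) \left(-265\right) + 91\right) \left(302 + \frac{N{\left(-5,C \right)}}{-143}\right) = \left(\left(-1\right) \left(-265\right) + 91\right) \left(302 + \frac{6 \left(-5\right)}{-143}\right) = \left(265 + 91\right) \left(302 - - \frac{30}{143}\right) = 356 \left(302 + \frac{30}{143}\right) = 356 \cdot \frac{43216}{143} = \frac{15384896}{143}$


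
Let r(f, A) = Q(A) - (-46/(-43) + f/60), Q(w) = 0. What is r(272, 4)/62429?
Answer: -3614/40266705 ≈ -8.9752e-5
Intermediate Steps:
r(f, A) = -46/43 - f/60 (r(f, A) = 0 - (-46/(-43) + f/60) = 0 - (-46*(-1/43) + f*(1/60)) = 0 - (46/43 + f/60) = 0 + (-46/43 - f/60) = -46/43 - f/60)
r(272, 4)/62429 = (-46/43 - 1/60*272)/62429 = (-46/43 - 68/15)*(1/62429) = -3614/645*1/62429 = -3614/40266705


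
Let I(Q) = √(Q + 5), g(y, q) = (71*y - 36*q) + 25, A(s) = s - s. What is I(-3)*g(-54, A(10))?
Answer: -3809*√2 ≈ -5386.7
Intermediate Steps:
A(s) = 0
g(y, q) = 25 - 36*q + 71*y (g(y, q) = (-36*q + 71*y) + 25 = 25 - 36*q + 71*y)
I(Q) = √(5 + Q)
I(-3)*g(-54, A(10)) = √(5 - 3)*(25 - 36*0 + 71*(-54)) = √2*(25 + 0 - 3834) = √2*(-3809) = -3809*√2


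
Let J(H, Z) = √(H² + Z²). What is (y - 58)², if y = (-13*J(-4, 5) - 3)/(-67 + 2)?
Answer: 14197218/4225 - 7534*√41/325 ≈ 3211.9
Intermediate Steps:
y = 3/65 + √41/5 (y = (-13*√((-4)² + 5²) - 3)/(-67 + 2) = (-13*√(16 + 25) - 3)/(-65) = (-13*√41 - 3)*(-1/65) = (-3 - 13*√41)*(-1/65) = 3/65 + √41/5 ≈ 1.3268)
(y - 58)² = ((3/65 + √41/5) - 58)² = (-3767/65 + √41/5)²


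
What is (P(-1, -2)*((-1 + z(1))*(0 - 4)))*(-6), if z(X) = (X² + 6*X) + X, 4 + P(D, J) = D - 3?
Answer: -1344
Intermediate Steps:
P(D, J) = -7 + D (P(D, J) = -4 + (D - 3) = -4 + (-3 + D) = -7 + D)
z(X) = X² + 7*X
(P(-1, -2)*((-1 + z(1))*(0 - 4)))*(-6) = ((-7 - 1)*((-1 + 1*(7 + 1))*(0 - 4)))*(-6) = -8*(-1 + 1*8)*(-4)*(-6) = -8*(-1 + 8)*(-4)*(-6) = -56*(-4)*(-6) = -8*(-28)*(-6) = 224*(-6) = -1344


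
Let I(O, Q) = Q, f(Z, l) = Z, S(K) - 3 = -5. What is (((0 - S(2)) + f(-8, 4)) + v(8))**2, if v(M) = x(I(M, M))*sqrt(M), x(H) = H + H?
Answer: 2084 - 384*sqrt(2) ≈ 1540.9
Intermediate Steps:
S(K) = -2 (S(K) = 3 - 5 = -2)
x(H) = 2*H
v(M) = 2*M**(3/2) (v(M) = (2*M)*sqrt(M) = 2*M**(3/2))
(((0 - S(2)) + f(-8, 4)) + v(8))**2 = (((0 - 1*(-2)) - 8) + 2*8**(3/2))**2 = (((0 + 2) - 8) + 2*(16*sqrt(2)))**2 = ((2 - 8) + 32*sqrt(2))**2 = (-6 + 32*sqrt(2))**2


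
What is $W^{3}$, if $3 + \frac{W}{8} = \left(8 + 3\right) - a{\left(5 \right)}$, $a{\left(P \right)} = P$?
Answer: $13824$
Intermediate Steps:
$W = 24$ ($W = -24 + 8 \left(\left(8 + 3\right) - 5\right) = -24 + 8 \left(11 - 5\right) = -24 + 8 \cdot 6 = -24 + 48 = 24$)
$W^{3} = 24^{3} = 13824$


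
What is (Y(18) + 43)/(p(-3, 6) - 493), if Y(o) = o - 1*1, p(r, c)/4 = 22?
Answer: -4/27 ≈ -0.14815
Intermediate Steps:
p(r, c) = 88 (p(r, c) = 4*22 = 88)
Y(o) = -1 + o (Y(o) = o - 1 = -1 + o)
(Y(18) + 43)/(p(-3, 6) - 493) = ((-1 + 18) + 43)/(88 - 493) = (17 + 43)/(-405) = 60*(-1/405) = -4/27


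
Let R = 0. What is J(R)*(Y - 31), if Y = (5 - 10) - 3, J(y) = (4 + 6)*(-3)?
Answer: 1170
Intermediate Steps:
J(y) = -30 (J(y) = 10*(-3) = -30)
Y = -8 (Y = -5 - 3 = -8)
J(R)*(Y - 31) = -30*(-8 - 31) = -30*(-39) = 1170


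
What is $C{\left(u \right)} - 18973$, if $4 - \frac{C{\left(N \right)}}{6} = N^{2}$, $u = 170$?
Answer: $-192349$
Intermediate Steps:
$C{\left(N \right)} = 24 - 6 N^{2}$
$C{\left(u \right)} - 18973 = \left(24 - 6 \cdot 170^{2}\right) - 18973 = \left(24 - 173400\right) - 18973 = -173376 - 18973 = -192349$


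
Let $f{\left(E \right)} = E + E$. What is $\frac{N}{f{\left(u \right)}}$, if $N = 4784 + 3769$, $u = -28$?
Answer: $- \frac{8553}{56} \approx -152.73$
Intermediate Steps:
$N = 8553$
$f{\left(E \right)} = 2 E$
$\frac{N}{f{\left(u \right)}} = \frac{8553}{2 \left(-28\right)} = \frac{8553}{-56} = 8553 \left(- \frac{1}{56}\right) = - \frac{8553}{56}$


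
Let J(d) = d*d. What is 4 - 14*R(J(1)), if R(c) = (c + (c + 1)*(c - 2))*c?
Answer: 18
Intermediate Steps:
J(d) = d**2
R(c) = c*(c + (1 + c)*(-2 + c)) (R(c) = (c + (1 + c)*(-2 + c))*c = c*(c + (1 + c)*(-2 + c)))
4 - 14*R(J(1)) = 4 - 14*1**2*(-2 + (1**2)**2) = 4 - 14*(-2 + 1**2) = 4 - 14*(-2 + 1) = 4 - 14*(-1) = 4 + 14 = 18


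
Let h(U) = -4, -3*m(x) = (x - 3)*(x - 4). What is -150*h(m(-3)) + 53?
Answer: 653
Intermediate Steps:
m(x) = -(-4 + x)*(-3 + x)/3 (m(x) = -(x - 3)*(x - 4)/3 = -(-3 + x)*(-4 + x)/3 = -(-4 + x)*(-3 + x)/3)
-150*h(m(-3)) + 53 = -150*(-4) + 53 = 600 + 53 = 653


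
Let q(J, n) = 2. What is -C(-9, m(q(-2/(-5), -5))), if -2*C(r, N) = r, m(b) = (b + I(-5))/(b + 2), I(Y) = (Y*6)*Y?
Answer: -9/2 ≈ -4.5000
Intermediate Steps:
I(Y) = 6*Y² (I(Y) = (6*Y)*Y = 6*Y²)
m(b) = (150 + b)/(2 + b) (m(b) = (b + 6*(-5)²)/(b + 2) = (b + 6*25)/(2 + b) = (b + 150)/(2 + b) = (150 + b)/(2 + b))
C(r, N) = -r/2
-C(-9, m(q(-2/(-5), -5))) = -(-1)*(-9)/2 = -1*9/2 = -9/2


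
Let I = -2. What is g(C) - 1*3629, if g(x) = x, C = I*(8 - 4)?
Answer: -3637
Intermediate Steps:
C = -8 (C = -2*(8 - 4) = -2*4 = -8)
g(C) - 1*3629 = -8 - 1*3629 = -8 - 3629 = -3637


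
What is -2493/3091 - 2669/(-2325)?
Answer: 2453654/7186575 ≈ 0.34142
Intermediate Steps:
-2493/3091 - 2669/(-2325) = -2493*1/3091 - 2669*(-1/2325) = -2493/3091 + 2669/2325 = 2453654/7186575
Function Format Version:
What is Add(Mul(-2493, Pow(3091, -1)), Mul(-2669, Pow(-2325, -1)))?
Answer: Rational(2453654, 7186575) ≈ 0.34142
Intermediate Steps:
Add(Mul(-2493, Pow(3091, -1)), Mul(-2669, Pow(-2325, -1))) = Add(Mul(-2493, Rational(1, 3091)), Mul(-2669, Rational(-1, 2325))) = Add(Rational(-2493, 3091), Rational(2669, 2325)) = Rational(2453654, 7186575)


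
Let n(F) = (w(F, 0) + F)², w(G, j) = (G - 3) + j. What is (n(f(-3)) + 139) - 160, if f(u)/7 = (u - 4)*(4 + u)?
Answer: 10180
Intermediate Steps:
w(G, j) = -3 + G + j (w(G, j) = (-3 + G) + j = -3 + G + j)
f(u) = 7*(-4 + u)*(4 + u) (f(u) = 7*((u - 4)*(4 + u)) = 7*((-4 + u)*(4 + u)) = 7*(-4 + u)*(4 + u))
n(F) = (-3 + 2*F)² (n(F) = ((-3 + F + 0) + F)² = ((-3 + F) + F)² = (-3 + 2*F)²)
(n(f(-3)) + 139) - 160 = ((-3 + 2*(-112 + 7*(-3)²))² + 139) - 160 = ((-3 + 2*(-112 + 7*9))² + 139) - 160 = ((-3 + 2*(-112 + 63))² + 139) - 160 = ((-3 + 2*(-49))² + 139) - 160 = ((-3 - 98)² + 139) - 160 = ((-101)² + 139) - 160 = (10201 + 139) - 160 = 10340 - 160 = 10180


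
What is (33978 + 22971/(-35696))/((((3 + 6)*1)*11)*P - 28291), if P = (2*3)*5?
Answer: -1212855717/903858416 ≈ -1.3419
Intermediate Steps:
P = 30 (P = 6*5 = 30)
(33978 + 22971/(-35696))/((((3 + 6)*1)*11)*P - 28291) = (33978 + 22971/(-35696))/((((3 + 6)*1)*11)*30 - 28291) = (33978 + 22971*(-1/35696))/(((9*1)*11)*30 - 28291) = (33978 - 22971/35696)/((9*11)*30 - 28291) = 1212855717/(35696*(99*30 - 28291)) = 1212855717/(35696*(2970 - 28291)) = (1212855717/35696)/(-25321) = (1212855717/35696)*(-1/25321) = -1212855717/903858416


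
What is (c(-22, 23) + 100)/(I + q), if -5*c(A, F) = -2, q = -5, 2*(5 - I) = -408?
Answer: 251/510 ≈ 0.49216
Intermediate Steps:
I = 209 (I = 5 - ½*(-408) = 5 + 204 = 209)
c(A, F) = ⅖ (c(A, F) = -⅕*(-2) = ⅖)
(c(-22, 23) + 100)/(I + q) = (⅖ + 100)/(209 - 5) = (502/5)/204 = (502/5)*(1/204) = 251/510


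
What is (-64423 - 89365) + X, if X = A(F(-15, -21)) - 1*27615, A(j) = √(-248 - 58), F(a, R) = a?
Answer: -181403 + 3*I*√34 ≈ -1.814e+5 + 17.493*I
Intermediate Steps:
A(j) = 3*I*√34 (A(j) = √(-306) = 3*I*√34)
X = -27615 + 3*I*√34 (X = 3*I*√34 - 1*27615 = 3*I*√34 - 27615 = -27615 + 3*I*√34 ≈ -27615.0 + 17.493*I)
(-64423 - 89365) + X = (-64423 - 89365) + (-27615 + 3*I*√34) = -153788 + (-27615 + 3*I*√34) = -181403 + 3*I*√34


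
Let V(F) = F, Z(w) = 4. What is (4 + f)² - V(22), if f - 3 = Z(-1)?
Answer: 99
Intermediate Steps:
f = 7 (f = 3 + 4 = 7)
(4 + f)² - V(22) = (4 + 7)² - 1*22 = 11² - 22 = 121 - 22 = 99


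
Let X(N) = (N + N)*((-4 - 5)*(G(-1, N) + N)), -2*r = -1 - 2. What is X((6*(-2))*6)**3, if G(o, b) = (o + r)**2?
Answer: -804045676174272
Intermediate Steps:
r = 3/2 (r = -(-1 - 2)/2 = -1/2*(-3) = 3/2 ≈ 1.5000)
G(o, b) = (3/2 + o)**2 (G(o, b) = (o + 3/2)**2 = (3/2 + o)**2)
X(N) = 2*N*(-9/4 - 9*N) (X(N) = (N + N)*((-4 - 5)*((3 + 2*(-1))**2/4 + N)) = (2*N)*(-9*((3 - 2)**2/4 + N)) = (2*N)*(-9*((1/4)*1**2 + N)) = (2*N)*(-9*((1/4)*1 + N)) = (2*N)*(-9*(1/4 + N)) = (2*N)*(-9/4 - 9*N) = 2*N*(-9/4 - 9*N))
X((6*(-2))*6)**3 = (-9*(6*(-2))*6*(1 + 4*((6*(-2))*6))/2)**3 = (-9*(-12*6)*(1 + 4*(-12*6))/2)**3 = (-9/2*(-72)*(1 + 4*(-72)))**3 = (-9/2*(-72)*(1 - 288))**3 = (-9/2*(-72)*(-287))**3 = (-92988)**3 = -804045676174272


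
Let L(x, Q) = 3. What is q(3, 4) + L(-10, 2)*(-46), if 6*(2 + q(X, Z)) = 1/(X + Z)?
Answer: -5879/42 ≈ -139.98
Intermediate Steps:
q(X, Z) = -2 + 1/(6*(X + Z))
q(3, 4) + L(-10, 2)*(-46) = (⅙ - 2*3 - 2*4)/(3 + 4) + 3*(-46) = (⅙ - 6 - 8)/7 - 138 = (⅐)*(-83/6) - 138 = -83/42 - 138 = -5879/42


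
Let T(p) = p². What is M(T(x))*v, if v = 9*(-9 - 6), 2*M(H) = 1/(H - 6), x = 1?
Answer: 27/2 ≈ 13.500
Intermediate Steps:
M(H) = 1/(2*(-6 + H)) (M(H) = 1/(2*(H - 6)) = 1/(2*(-6 + H)))
v = -135 (v = 9*(-15) = -135)
M(T(x))*v = (1/(2*(-6 + 1²)))*(-135) = (1/(2*(-6 + 1)))*(-135) = ((½)/(-5))*(-135) = ((½)*(-⅕))*(-135) = -⅒*(-135) = 27/2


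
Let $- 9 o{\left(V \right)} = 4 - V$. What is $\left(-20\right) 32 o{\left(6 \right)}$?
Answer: $- \frac{1280}{9} \approx -142.22$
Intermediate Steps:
$o{\left(V \right)} = - \frac{4}{9} + \frac{V}{9}$ ($o{\left(V \right)} = - \frac{4 - V}{9} = - \frac{4}{9} + \frac{V}{9}$)
$\left(-20\right) 32 o{\left(6 \right)} = \left(-20\right) 32 \left(- \frac{4}{9} + \frac{1}{9} \cdot 6\right) = - 640 \left(- \frac{4}{9} + \frac{2}{3}\right) = \left(-640\right) \frac{2}{9} = - \frac{1280}{9}$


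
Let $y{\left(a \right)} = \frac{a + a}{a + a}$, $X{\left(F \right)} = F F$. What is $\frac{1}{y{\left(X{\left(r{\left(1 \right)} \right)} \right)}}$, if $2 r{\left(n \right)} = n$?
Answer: $1$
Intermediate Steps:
$r{\left(n \right)} = \frac{n}{2}$
$X{\left(F \right)} = F^{2}$
$y{\left(a \right)} = 1$ ($y{\left(a \right)} = \frac{2 a}{2 a} = 2 a \frac{1}{2 a} = 1$)
$\frac{1}{y{\left(X{\left(r{\left(1 \right)} \right)} \right)}} = 1^{-1} = 1$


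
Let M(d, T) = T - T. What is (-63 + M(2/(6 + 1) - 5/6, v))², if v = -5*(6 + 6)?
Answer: 3969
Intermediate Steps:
v = -60 (v = -5*12 = -60)
M(d, T) = 0
(-63 + M(2/(6 + 1) - 5/6, v))² = (-63 + 0)² = (-63)² = 3969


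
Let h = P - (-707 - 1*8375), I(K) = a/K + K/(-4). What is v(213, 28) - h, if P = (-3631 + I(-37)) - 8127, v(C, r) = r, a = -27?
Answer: 398715/148 ≈ 2694.0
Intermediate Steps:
I(K) = -27/K - K/4 (I(K) = -27/K + K/(-4) = -27/K + K*(-¼) = -27/K - K/4)
P = -1738707/148 (P = (-3631 + (-27/(-37) - ¼*(-37))) - 8127 = (-3631 + (-27*(-1/37) + 37/4)) - 8127 = (-3631 + (27/37 + 37/4)) - 8127 = (-3631 + 1477/148) - 8127 = -535911/148 - 8127 = -1738707/148 ≈ -11748.)
h = -394571/148 (h = -1738707/148 - (-707 - 1*8375) = -1738707/148 - (-707 - 8375) = -1738707/148 - 1*(-9082) = -1738707/148 + 9082 = -394571/148 ≈ -2666.0)
v(213, 28) - h = 28 - 1*(-394571/148) = 28 + 394571/148 = 398715/148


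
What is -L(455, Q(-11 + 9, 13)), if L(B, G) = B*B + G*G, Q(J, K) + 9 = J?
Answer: -207146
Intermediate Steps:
Q(J, K) = -9 + J
L(B, G) = B² + G²
-L(455, Q(-11 + 9, 13)) = -(455² + (-9 + (-11 + 9))²) = -(207025 + (-9 - 2)²) = -(207025 + (-11)²) = -(207025 + 121) = -1*207146 = -207146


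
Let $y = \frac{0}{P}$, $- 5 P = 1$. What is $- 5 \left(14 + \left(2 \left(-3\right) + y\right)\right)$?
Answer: $-40$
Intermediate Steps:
$P = - \frac{1}{5}$ ($P = \left(- \frac{1}{5}\right) 1 = - \frac{1}{5} \approx -0.2$)
$y = 0$ ($y = \frac{0}{- \frac{1}{5}} = 0 \left(-5\right) = 0$)
$- 5 \left(14 + \left(2 \left(-3\right) + y\right)\right) = - 5 \left(14 + \left(2 \left(-3\right) + 0\right)\right) = - 5 \left(14 + \left(-6 + 0\right)\right) = - 5 \left(14 - 6\right) = \left(-5\right) 8 = -40$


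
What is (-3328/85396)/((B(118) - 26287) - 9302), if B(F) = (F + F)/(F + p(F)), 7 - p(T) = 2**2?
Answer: 100672/91929498517 ≈ 1.0951e-6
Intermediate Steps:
p(T) = 3 (p(T) = 7 - 1*2**2 = 7 - 1*4 = 7 - 4 = 3)
B(F) = 2*F/(3 + F) (B(F) = (F + F)/(F + 3) = (2*F)/(3 + F) = 2*F/(3 + F))
(-3328/85396)/((B(118) - 26287) - 9302) = (-3328/85396)/((2*118/(3 + 118) - 26287) - 9302) = (-3328*1/85396)/((2*118/121 - 26287) - 9302) = -832/(21349*((2*118*(1/121) - 26287) - 9302)) = -832/(21349*((236/121 - 26287) - 9302)) = -832/(21349*(-3180491/121 - 9302)) = -832/(21349*(-4306033/121)) = -832/21349*(-121/4306033) = 100672/91929498517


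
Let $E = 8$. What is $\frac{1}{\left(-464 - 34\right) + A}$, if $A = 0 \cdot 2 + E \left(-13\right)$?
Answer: $- \frac{1}{602} \approx -0.0016611$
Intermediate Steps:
$A = -104$ ($A = 0 \cdot 2 + 8 \left(-13\right) = 0 - 104 = -104$)
$\frac{1}{\left(-464 - 34\right) + A} = \frac{1}{\left(-464 - 34\right) - 104} = \frac{1}{-498 - 104} = \frac{1}{-602} = - \frac{1}{602}$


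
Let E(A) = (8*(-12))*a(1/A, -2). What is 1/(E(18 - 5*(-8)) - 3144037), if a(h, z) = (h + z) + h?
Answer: -29/91171601 ≈ -3.1808e-7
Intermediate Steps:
a(h, z) = z + 2*h
E(A) = 192 - 192/A (E(A) = (8*(-12))*(-2 + 2/A) = -96*(-2 + 2/A) = 192 - 192/A)
1/(E(18 - 5*(-8)) - 3144037) = 1/((192 - 192/(18 - 5*(-8))) - 3144037) = 1/((192 - 192/(18 + 40)) - 3144037) = 1/((192 - 192/58) - 3144037) = 1/((192 - 192*1/58) - 3144037) = 1/((192 - 96/29) - 3144037) = 1/(5472/29 - 3144037) = 1/(-91171601/29) = -29/91171601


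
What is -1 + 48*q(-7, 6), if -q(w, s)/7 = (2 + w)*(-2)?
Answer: -3361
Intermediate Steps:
q(w, s) = 28 + 14*w (q(w, s) = -7*(2 + w)*(-2) = -7*(-4 - 2*w) = 28 + 14*w)
-1 + 48*q(-7, 6) = -1 + 48*(28 + 14*(-7)) = -1 + 48*(28 - 98) = -1 + 48*(-70) = -1 - 3360 = -3361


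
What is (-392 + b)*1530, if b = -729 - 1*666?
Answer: -2734110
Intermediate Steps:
b = -1395 (b = -729 - 666 = -1395)
(-392 + b)*1530 = (-392 - 1395)*1530 = -1787*1530 = -2734110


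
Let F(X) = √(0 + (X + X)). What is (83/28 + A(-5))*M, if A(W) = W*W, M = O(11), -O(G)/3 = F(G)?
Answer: -2349*√22/28 ≈ -393.49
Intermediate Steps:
F(X) = √2*√X (F(X) = √(0 + 2*X) = √(2*X) = √2*√X)
O(G) = -3*√2*√G
M = -3*√22 (M = -3*√2*√11 = -3*√22 ≈ -14.071)
A(W) = W²
(83/28 + A(-5))*M = (83/28 + (-5)²)*(-3*√22) = (83*(1/28) + 25)*(-3*√22) = (83/28 + 25)*(-3*√22) = 783*(-3*√22)/28 = -2349*√22/28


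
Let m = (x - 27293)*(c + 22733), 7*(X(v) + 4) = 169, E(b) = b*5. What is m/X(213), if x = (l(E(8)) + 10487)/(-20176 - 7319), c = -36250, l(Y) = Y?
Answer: 23668361321626/1292265 ≈ 1.8315e+7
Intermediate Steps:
E(b) = 5*b
X(v) = 141/7 (X(v) = -4 + (1/7)*169 = -4 + 169/7 = 141/7)
x = -3509/9165 (x = (5*8 + 10487)/(-20176 - 7319) = (40 + 10487)/(-27495) = 10527*(-1/27495) = -3509/9165 ≈ -0.38287)
m = 3381194474518/9165 (m = (-3509/9165 - 27293)*(-36250 + 22733) = -250143854/9165*(-13517) = 3381194474518/9165 ≈ 3.6892e+8)
m/X(213) = 3381194474518/(9165*(141/7)) = (3381194474518/9165)*(7/141) = 23668361321626/1292265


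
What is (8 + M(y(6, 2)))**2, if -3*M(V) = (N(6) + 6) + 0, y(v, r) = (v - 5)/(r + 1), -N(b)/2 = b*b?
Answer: 900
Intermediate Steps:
N(b) = -2*b**2 (N(b) = -2*b*b = -2*b**2)
y(v, r) = (-5 + v)/(1 + r)
M(V) = 22 (M(V) = -((-2*6**2 + 6) + 0)/3 = -((-2*36 + 6) + 0)/3 = -((-72 + 6) + 0)/3 = -(-66 + 0)/3 = -1/3*(-66) = 22)
(8 + M(y(6, 2)))**2 = (8 + 22)**2 = 30**2 = 900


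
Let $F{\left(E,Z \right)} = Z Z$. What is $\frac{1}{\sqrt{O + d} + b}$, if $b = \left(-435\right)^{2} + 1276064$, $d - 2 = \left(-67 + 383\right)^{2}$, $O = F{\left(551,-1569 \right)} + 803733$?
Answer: $\frac{1465289}{2147068488169} - \frac{6 \sqrt{93482}}{2147068488169} \approx 6.8161 \cdot 10^{-7}$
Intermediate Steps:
$F{\left(E,Z \right)} = Z^{2}$
$O = 3265494$ ($O = \left(-1569\right)^{2} + 803733 = 2461761 + 803733 = 3265494$)
$d = 99858$ ($d = 2 + \left(-67 + 383\right)^{2} = 2 + 316^{2} = 2 + 99856 = 99858$)
$b = 1465289$ ($b = 189225 + 1276064 = 1465289$)
$\frac{1}{\sqrt{O + d} + b} = \frac{1}{\sqrt{3265494 + 99858} + 1465289} = \frac{1}{\sqrt{3365352} + 1465289} = \frac{1}{6 \sqrt{93482} + 1465289} = \frac{1}{1465289 + 6 \sqrt{93482}}$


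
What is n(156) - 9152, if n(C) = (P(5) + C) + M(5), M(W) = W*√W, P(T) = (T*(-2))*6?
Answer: -9056 + 5*√5 ≈ -9044.8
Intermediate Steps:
P(T) = -12*T (P(T) = -2*T*6 = -12*T)
M(W) = W^(3/2)
n(C) = -60 + C + 5*√5 (n(C) = (-12*5 + C) + 5^(3/2) = (-60 + C) + 5*√5 = -60 + C + 5*√5)
n(156) - 9152 = (-60 + 156 + 5*√5) - 9152 = (96 + 5*√5) - 9152 = -9056 + 5*√5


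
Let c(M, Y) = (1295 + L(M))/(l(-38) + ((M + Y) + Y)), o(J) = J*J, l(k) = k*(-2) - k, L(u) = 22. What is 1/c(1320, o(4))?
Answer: 1466/1317 ≈ 1.1131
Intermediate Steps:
l(k) = -3*k (l(k) = -2*k - k = -3*k)
o(J) = J**2
c(M, Y) = 1317/(114 + M + 2*Y) (c(M, Y) = (1295 + 22)/(-3*(-38) + ((M + Y) + Y)) = 1317/(114 + (M + 2*Y)) = 1317/(114 + M + 2*Y))
1/c(1320, o(4)) = 1/(1317/(114 + 1320 + 2*4**2)) = 1/(1317/(114 + 1320 + 2*16)) = 1/(1317/(114 + 1320 + 32)) = 1/(1317/1466) = 1466/1317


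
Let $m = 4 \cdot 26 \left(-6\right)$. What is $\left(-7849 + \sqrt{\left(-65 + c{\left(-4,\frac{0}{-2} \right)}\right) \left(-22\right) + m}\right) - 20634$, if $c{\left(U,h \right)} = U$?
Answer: $-28483 + \sqrt{894} \approx -28453.0$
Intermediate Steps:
$m = -624$ ($m = 104 \left(-6\right) = -624$)
$\left(-7849 + \sqrt{\left(-65 + c{\left(-4,\frac{0}{-2} \right)}\right) \left(-22\right) + m}\right) - 20634 = \left(-7849 + \sqrt{\left(-65 - 4\right) \left(-22\right) - 624}\right) - 20634 = \left(-7849 + \sqrt{\left(-69\right) \left(-22\right) - 624}\right) - 20634 = \left(-7849 + \sqrt{1518 - 624}\right) - 20634 = \left(-7849 + \sqrt{894}\right) - 20634 = -28483 + \sqrt{894}$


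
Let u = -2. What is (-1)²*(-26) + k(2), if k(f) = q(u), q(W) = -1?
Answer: -27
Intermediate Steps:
k(f) = -1
(-1)²*(-26) + k(2) = (-1)²*(-26) - 1 = 1*(-26) - 1 = -26 - 1 = -27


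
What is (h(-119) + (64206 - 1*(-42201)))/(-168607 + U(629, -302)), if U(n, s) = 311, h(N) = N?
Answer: -13286/21037 ≈ -0.63155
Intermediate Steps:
(h(-119) + (64206 - 1*(-42201)))/(-168607 + U(629, -302)) = (-119 + (64206 - 1*(-42201)))/(-168607 + 311) = (-119 + (64206 + 42201))/(-168296) = (-119 + 106407)*(-1/168296) = 106288*(-1/168296) = -13286/21037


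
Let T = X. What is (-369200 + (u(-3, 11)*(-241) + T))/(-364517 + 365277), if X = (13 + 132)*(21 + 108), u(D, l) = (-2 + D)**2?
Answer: -8913/19 ≈ -469.11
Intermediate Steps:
X = 18705 (X = 145*129 = 18705)
T = 18705
(-369200 + (u(-3, 11)*(-241) + T))/(-364517 + 365277) = (-369200 + ((-2 - 3)**2*(-241) + 18705))/(-364517 + 365277) = (-369200 + ((-5)**2*(-241) + 18705))/760 = (-369200 + (25*(-241) + 18705))*(1/760) = (-369200 + (-6025 + 18705))*(1/760) = (-369200 + 12680)*(1/760) = -356520*1/760 = -8913/19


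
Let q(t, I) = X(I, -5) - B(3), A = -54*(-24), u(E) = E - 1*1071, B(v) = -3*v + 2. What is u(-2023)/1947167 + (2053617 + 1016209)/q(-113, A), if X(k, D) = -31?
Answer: -2988731978599/23366004 ≈ -1.2791e+5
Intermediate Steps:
B(v) = 2 - 3*v
u(E) = -1071 + E (u(E) = E - 1071 = -1071 + E)
A = 1296
q(t, I) = -24 (q(t, I) = -31 - (2 - 3*3) = -31 - (2 - 9) = -31 - 1*(-7) = -31 + 7 = -24)
u(-2023)/1947167 + (2053617 + 1016209)/q(-113, A) = (-1071 - 2023)/1947167 + (2053617 + 1016209)/(-24) = -3094*1/1947167 + 3069826*(-1/24) = -3094/1947167 - 1534913/12 = -2988731978599/23366004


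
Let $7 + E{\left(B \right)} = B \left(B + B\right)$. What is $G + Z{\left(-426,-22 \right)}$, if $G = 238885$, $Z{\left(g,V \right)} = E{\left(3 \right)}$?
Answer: $238896$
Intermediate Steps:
$E{\left(B \right)} = -7 + 2 B^{2}$ ($E{\left(B \right)} = -7 + B \left(B + B\right) = -7 + B 2 B = -7 + 2 B^{2}$)
$Z{\left(g,V \right)} = 11$ ($Z{\left(g,V \right)} = -7 + 2 \cdot 3^{2} = -7 + 2 \cdot 9 = -7 + 18 = 11$)
$G + Z{\left(-426,-22 \right)} = 238885 + 11 = 238896$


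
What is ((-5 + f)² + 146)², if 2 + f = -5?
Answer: 84100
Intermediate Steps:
f = -7 (f = -2 - 5 = -7)
((-5 + f)² + 146)² = ((-5 - 7)² + 146)² = ((-12)² + 146)² = (144 + 146)² = 290² = 84100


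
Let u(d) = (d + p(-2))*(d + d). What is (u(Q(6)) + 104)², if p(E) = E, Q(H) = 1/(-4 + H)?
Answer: 42025/4 ≈ 10506.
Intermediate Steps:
u(d) = 2*d*(-2 + d) (u(d) = (d - 2)*(d + d) = (-2 + d)*(2*d) = 2*d*(-2 + d))
(u(Q(6)) + 104)² = (2*(-2 + 1/(-4 + 6))/(-4 + 6) + 104)² = (2*(-2 + 1/2)/2 + 104)² = (2*(½)*(-2 + ½) + 104)² = (2*(½)*(-3/2) + 104)² = (-3/2 + 104)² = (205/2)² = 42025/4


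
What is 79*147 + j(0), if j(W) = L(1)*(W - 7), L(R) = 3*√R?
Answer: 11592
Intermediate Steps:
j(W) = -21 + 3*W (j(W) = (3*√1)*(W - 7) = (3*1)*(-7 + W) = 3*(-7 + W) = -21 + 3*W)
79*147 + j(0) = 79*147 + (-21 + 3*0) = 11613 + (-21 + 0) = 11613 - 21 = 11592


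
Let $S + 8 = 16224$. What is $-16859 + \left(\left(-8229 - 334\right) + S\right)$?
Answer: $-9206$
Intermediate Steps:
$S = 16216$ ($S = -8 + 16224 = 16216$)
$-16859 + \left(\left(-8229 - 334\right) + S\right) = -16859 + \left(\left(-8229 - 334\right) + 16216\right) = -16859 + \left(-8563 + 16216\right) = -16859 + 7653 = -9206$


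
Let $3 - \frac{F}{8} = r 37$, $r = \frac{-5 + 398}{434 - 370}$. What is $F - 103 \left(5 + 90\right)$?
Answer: $- \frac{92629}{8} \approx -11579.0$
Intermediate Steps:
$r = \frac{393}{64} \approx 6.1406$
$F = - \frac{14349}{8}$ ($F = 24 - 8 \cdot \frac{393}{64} \cdot 37 = 24 - \frac{14541}{8} = - \frac{14349}{8} \approx -1793.6$)
$F - 103 \left(5 + 90\right) = - \frac{14349}{8} - 103 \left(5 + 90\right) = - \frac{14349}{8} - 103 \cdot 95 = - \frac{14349}{8} - 9785 = - \frac{92629}{8}$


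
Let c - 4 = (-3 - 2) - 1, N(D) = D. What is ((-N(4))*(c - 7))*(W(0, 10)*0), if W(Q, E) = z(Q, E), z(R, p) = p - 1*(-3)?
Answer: 0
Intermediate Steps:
z(R, p) = 3 + p (z(R, p) = p + 3 = 3 + p)
W(Q, E) = 3 + E
c = -2 (c = 4 + ((-3 - 2) - 1) = 4 + (-5 - 1) = 4 - 6 = -2)
((-N(4))*(c - 7))*(W(0, 10)*0) = ((-1*4)*(-2 - 7))*((3 + 10)*0) = (-4*(-9))*(13*0) = 36*0 = 0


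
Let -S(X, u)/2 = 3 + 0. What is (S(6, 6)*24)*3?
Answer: -432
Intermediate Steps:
S(X, u) = -6 (S(X, u) = -2*(3 + 0) = -2*3 = -6)
(S(6, 6)*24)*3 = -6*24*3 = -144*3 = -432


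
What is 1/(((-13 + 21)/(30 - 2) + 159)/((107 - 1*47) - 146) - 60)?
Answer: -602/37235 ≈ -0.016168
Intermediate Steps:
1/(((-13 + 21)/(30 - 2) + 159)/((107 - 1*47) - 146) - 60) = 1/((8/28 + 159)/((107 - 47) - 146) - 60) = 1/((8*(1/28) + 159)/(60 - 146) - 60) = 1/((2/7 + 159)/(-86) - 60) = 1/((1115/7)*(-1/86) - 60) = 1/(-1115/602 - 60) = 1/(-37235/602) = -602/37235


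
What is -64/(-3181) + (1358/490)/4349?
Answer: 10050317/484195915 ≈ 0.020757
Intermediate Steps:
-64/(-3181) + (1358/490)/4349 = -64*(-1/3181) + (1358*(1/490))*(1/4349) = 64/3181 + (97/35)*(1/4349) = 64/3181 + 97/152215 = 10050317/484195915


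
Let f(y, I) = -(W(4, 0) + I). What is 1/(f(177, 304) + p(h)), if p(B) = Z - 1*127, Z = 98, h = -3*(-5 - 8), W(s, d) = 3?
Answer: -1/336 ≈ -0.0029762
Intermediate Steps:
h = 39 (h = -3*(-13) = 39)
p(B) = -29 (p(B) = 98 - 1*127 = 98 - 127 = -29)
f(y, I) = -3 - I (f(y, I) = -(3 + I) = -3 - I)
1/(f(177, 304) + p(h)) = 1/((-3 - 1*304) - 29) = 1/((-3 - 304) - 29) = 1/(-307 - 29) = 1/(-336) = -1/336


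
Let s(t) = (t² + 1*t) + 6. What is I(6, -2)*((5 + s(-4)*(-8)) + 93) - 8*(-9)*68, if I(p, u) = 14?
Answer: 4252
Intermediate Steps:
s(t) = 6 + t + t² (s(t) = (t² + t) + 6 = (t + t²) + 6 = 6 + t + t²)
I(6, -2)*((5 + s(-4)*(-8)) + 93) - 8*(-9)*68 = 14*((5 + (6 - 4 + (-4)²)*(-8)) + 93) - 8*(-9)*68 = 14*((5 + (6 - 4 + 16)*(-8)) + 93) + 72*68 = 14*((5 + 18*(-8)) + 93) + 4896 = 14*((5 - 144) + 93) + 4896 = 14*(-139 + 93) + 4896 = 14*(-46) + 4896 = -644 + 4896 = 4252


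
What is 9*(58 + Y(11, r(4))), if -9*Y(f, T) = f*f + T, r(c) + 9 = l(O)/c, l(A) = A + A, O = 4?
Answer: 408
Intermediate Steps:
l(A) = 2*A
r(c) = -9 + 8/c (r(c) = -9 + (2*4)/c = -9 + 8/c)
Y(f, T) = -T/9 - f²/9 (Y(f, T) = -(f*f + T)/9 = -(f² + T)/9 = -(T + f²)/9 = -T/9 - f²/9)
9*(58 + Y(11, r(4))) = 9*(58 + (-(-9 + 8/4)/9 - ⅑*11²)) = 9*(58 + (-(-9 + 8*(¼))/9 - ⅑*121)) = 9*(58 + (-(-9 + 2)/9 - 121/9)) = 9*(58 + (-⅑*(-7) - 121/9)) = 9*(58 + (7/9 - 121/9)) = 9*(58 - 38/3) = 9*(136/3) = 408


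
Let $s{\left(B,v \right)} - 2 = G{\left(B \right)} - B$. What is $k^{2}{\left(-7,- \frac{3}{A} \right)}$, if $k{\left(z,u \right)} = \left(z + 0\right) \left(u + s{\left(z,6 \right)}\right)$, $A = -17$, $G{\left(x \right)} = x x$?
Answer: $\frac{47927929}{289} \approx 1.6584 \cdot 10^{5}$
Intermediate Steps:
$G{\left(x \right)} = x^{2}$
$s{\left(B,v \right)} = 2 + B^{2} - B$ ($s{\left(B,v \right)} = 2 + \left(B^{2} - B\right) = 2 + B^{2} - B$)
$k{\left(z,u \right)} = z \left(2 + u + z^{2} - z\right)$ ($k{\left(z,u \right)} = \left(z + 0\right) \left(u + \left(2 + z^{2} - z\right)\right) = z \left(2 + u + z^{2} - z\right)$)
$k^{2}{\left(-7,- \frac{3}{A} \right)} = \left(- 7 \left(2 - \frac{3}{-17} + \left(-7\right)^{2} - -7\right)\right)^{2} = \left(- 7 \left(2 - - \frac{3}{17} + 49 + 7\right)\right)^{2} = \left(- 7 \left(2 + \frac{3}{17} + 49 + 7\right)\right)^{2} = \left(\left(-7\right) \frac{989}{17}\right)^{2} = \left(- \frac{6923}{17}\right)^{2} = \frac{47927929}{289}$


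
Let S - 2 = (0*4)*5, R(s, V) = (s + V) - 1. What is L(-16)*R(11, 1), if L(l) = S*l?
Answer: -352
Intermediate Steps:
R(s, V) = -1 + V + s (R(s, V) = (V + s) - 1 = -1 + V + s)
S = 2 (S = 2 + (0*4)*5 = 2 + 0*5 = 2 + 0 = 2)
L(l) = 2*l
L(-16)*R(11, 1) = (2*(-16))*(-1 + 1 + 11) = -32*11 = -352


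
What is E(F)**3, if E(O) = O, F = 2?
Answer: 8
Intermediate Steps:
E(F)**3 = 2**3 = 8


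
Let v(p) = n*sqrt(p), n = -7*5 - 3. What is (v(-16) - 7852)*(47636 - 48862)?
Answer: 9626552 + 186352*I ≈ 9.6266e+6 + 1.8635e+5*I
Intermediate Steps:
n = -38 (n = -35 - 3 = -38)
v(p) = -38*sqrt(p)
(v(-16) - 7852)*(47636 - 48862) = (-152*I - 7852)*(47636 - 48862) = (-152*I - 7852)*(-1226) = (-7852 - 152*I)*(-1226) = 9626552 + 186352*I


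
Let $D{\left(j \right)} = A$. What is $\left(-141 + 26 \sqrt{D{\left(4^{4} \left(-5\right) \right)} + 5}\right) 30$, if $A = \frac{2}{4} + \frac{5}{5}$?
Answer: $-4230 + 390 \sqrt{26} \approx -2241.4$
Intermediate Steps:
$A = \frac{3}{2}$ ($A = 2 \cdot \frac{1}{4} + 5 \cdot \frac{1}{5} = \frac{1}{2} + 1 = \frac{3}{2} \approx 1.5$)
$D{\left(j \right)} = \frac{3}{2}$
$\left(-141 + 26 \sqrt{D{\left(4^{4} \left(-5\right) \right)} + 5}\right) 30 = \left(-141 + 26 \sqrt{\frac{3}{2} + 5}\right) 30 = \left(-141 + 26 \sqrt{\frac{13}{2}}\right) 30 = \left(-141 + 26 \frac{\sqrt{26}}{2}\right) 30 = \left(-141 + 13 \sqrt{26}\right) 30 = -4230 + 390 \sqrt{26}$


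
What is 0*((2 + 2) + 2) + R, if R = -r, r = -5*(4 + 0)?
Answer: 20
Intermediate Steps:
r = -20 (r = -5*4 = -20)
R = 20 (R = -1*(-20) = 20)
0*((2 + 2) + 2) + R = 0*((2 + 2) + 2) + 20 = 0*(4 + 2) + 20 = 0*6 + 20 = 0 + 20 = 20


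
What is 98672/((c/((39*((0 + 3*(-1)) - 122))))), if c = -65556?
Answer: 40085500/5463 ≈ 7337.6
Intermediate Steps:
98672/((c/((39*((0 + 3*(-1)) - 122))))) = 98672/((-65556*1/(39*((0 + 3*(-1)) - 122)))) = 98672/((-65556*1/(39*((0 - 3) - 122)))) = 98672/((-65556*1/(39*(-3 - 122)))) = 98672/((-65556/(39*(-125)))) = 98672/((-65556/(-4875))) = 98672/((-65556*(-1/4875))) = 98672/(21852/1625) = 98672*(1625/21852) = 40085500/5463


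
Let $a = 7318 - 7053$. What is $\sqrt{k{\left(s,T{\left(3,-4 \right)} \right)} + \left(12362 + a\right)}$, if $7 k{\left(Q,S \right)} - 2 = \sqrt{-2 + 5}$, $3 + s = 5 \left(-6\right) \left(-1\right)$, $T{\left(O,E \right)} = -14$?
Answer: $\frac{\sqrt{618737 + 7 \sqrt{3}}}{7} \approx 112.37$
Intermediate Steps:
$a = 265$ ($a = 7318 - 7053 = 265$)
$s = 27$ ($s = -3 + 5 \left(-6\right) \left(-1\right) = -3 - -30 = -3 + 30 = 27$)
$k{\left(Q,S \right)} = \frac{2}{7} + \frac{\sqrt{3}}{7}$ ($k{\left(Q,S \right)} = \frac{2}{7} + \frac{\sqrt{-2 + 5}}{7} = \frac{2}{7} + \frac{\sqrt{3}}{7}$)
$\sqrt{k{\left(s,T{\left(3,-4 \right)} \right)} + \left(12362 + a\right)} = \sqrt{\left(\frac{2}{7} + \frac{\sqrt{3}}{7}\right) + \left(12362 + 265\right)} = \sqrt{\left(\frac{2}{7} + \frac{\sqrt{3}}{7}\right) + 12627} = \sqrt{\frac{88391}{7} + \frac{\sqrt{3}}{7}}$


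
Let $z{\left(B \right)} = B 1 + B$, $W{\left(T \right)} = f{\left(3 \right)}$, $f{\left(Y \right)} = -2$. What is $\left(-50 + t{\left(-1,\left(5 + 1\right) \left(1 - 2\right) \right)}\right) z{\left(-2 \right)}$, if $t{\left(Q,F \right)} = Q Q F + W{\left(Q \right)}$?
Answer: $232$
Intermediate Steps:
$W{\left(T \right)} = -2$
$t{\left(Q,F \right)} = -2 + F Q^{2}$ ($t{\left(Q,F \right)} = Q Q F - 2 = Q^{2} F - 2 = F Q^{2} - 2 = -2 + F Q^{2}$)
$z{\left(B \right)} = 2 B$ ($z{\left(B \right)} = B + B = 2 B$)
$\left(-50 + t{\left(-1,\left(5 + 1\right) \left(1 - 2\right) \right)}\right) z{\left(-2 \right)} = \left(-50 + \left(-2 + \left(5 + 1\right) \left(1 - 2\right) \left(-1\right)^{2}\right)\right) 2 \left(-2\right) = \left(-50 + \left(-2 + 6 \left(-1\right) 1\right)\right) \left(-4\right) = \left(-50 - 8\right) \left(-4\right) = \left(-58\right) \left(-4\right) = 232$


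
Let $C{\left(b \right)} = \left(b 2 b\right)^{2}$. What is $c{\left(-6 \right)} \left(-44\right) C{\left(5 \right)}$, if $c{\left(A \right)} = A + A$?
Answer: $1320000$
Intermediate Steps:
$c{\left(A \right)} = 2 A$
$C{\left(b \right)} = 4 b^{4}$ ($C{\left(b \right)} = \left(2 b b\right)^{2} = \left(2 b^{2}\right)^{2} = 4 b^{4}$)
$c{\left(-6 \right)} \left(-44\right) C{\left(5 \right)} = 2 \left(-6\right) \left(-44\right) 4 \cdot 5^{4} = \left(-12\right) \left(-44\right) 4 \cdot 625 = 528 \cdot 2500 = 1320000$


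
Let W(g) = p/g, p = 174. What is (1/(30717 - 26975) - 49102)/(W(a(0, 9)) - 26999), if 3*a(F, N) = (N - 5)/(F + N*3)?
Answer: 183739683/87845321 ≈ 2.0916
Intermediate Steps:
a(F, N) = (-5 + N)/(3*(F + 3*N)) (a(F, N) = ((N - 5)/(F + N*3))/3 = ((-5 + N)/(F + 3*N))/3 = (-5 + N)/(3*(F + 3*N)))
W(g) = 174/g
(1/(30717 - 26975) - 49102)/(W(a(0, 9)) - 26999) = (1/(30717 - 26975) - 49102)/(174/(((-5 + 9)/(3*(0 + 3*9)))) - 26999) = (1/3742 - 49102)/(174/(((⅓)*4/(0 + 27))) - 26999) = (1/3742 - 49102)/(174/(((⅓)*4/27)) - 26999) = -183739683/(3742*(174/(((⅓)*(1/27)*4)) - 26999)) = -183739683/(3742*(174/(4/81) - 26999)) = -183739683/(3742*(174*(81/4) - 26999)) = -183739683/(3742*(7047/2 - 26999)) = -183739683/(3742*(-46951/2)) = -183739683/3742*(-2/46951) = 183739683/87845321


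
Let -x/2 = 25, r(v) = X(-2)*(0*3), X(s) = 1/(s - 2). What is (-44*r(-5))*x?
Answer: 0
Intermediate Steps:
X(s) = 1/(-2 + s)
r(v) = 0 (r(v) = (0*3)/(-2 - 2) = 0/(-4) = -¼*0 = 0)
x = -50 (x = -2*25 = -50)
(-44*r(-5))*x = -44*0*(-50) = 0*(-50) = 0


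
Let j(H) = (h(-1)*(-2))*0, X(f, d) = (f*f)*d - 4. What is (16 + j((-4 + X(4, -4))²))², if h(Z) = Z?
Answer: 256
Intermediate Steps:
X(f, d) = -4 + d*f² (X(f, d) = f²*d - 4 = d*f² - 4 = -4 + d*f²)
j(H) = 0 (j(H) = -1*(-2)*0 = 2*0 = 0)
(16 + j((-4 + X(4, -4))²))² = (16 + 0)² = 16² = 256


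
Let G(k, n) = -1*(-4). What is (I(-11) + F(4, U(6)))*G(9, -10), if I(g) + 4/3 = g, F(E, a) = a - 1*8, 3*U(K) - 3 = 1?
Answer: -76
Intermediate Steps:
G(k, n) = 4
U(K) = 4/3 (U(K) = 1 + (⅓)*1 = 1 + ⅓ = 4/3)
F(E, a) = -8 + a (F(E, a) = a - 8 = -8 + a)
I(g) = -4/3 + g
(I(-11) + F(4, U(6)))*G(9, -10) = ((-4/3 - 11) + (-8 + 4/3))*4 = (-37/3 - 20/3)*4 = -19*4 = -76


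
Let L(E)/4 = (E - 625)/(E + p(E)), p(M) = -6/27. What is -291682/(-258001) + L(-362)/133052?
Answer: 854906045839/756133850740 ≈ 1.1306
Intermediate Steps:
p(M) = -2/9 (p(M) = -6*1/27 = -2/9)
L(E) = 4*(-625 + E)/(-2/9 + E) (L(E) = 4*((E - 625)/(E - 2/9)) = 4*((-625 + E)/(-2/9 + E)) = 4*(-625 + E)/(-2/9 + E))
-291682/(-258001) + L(-362)/133052 = -291682/(-258001) + (36*(-625 - 362)/(-2 + 9*(-362)))/133052 = -291682*(-1/258001) + (36*(-987)/(-2 - 3258))*(1/133052) = 291682/258001 + (36*(-987)/(-3260))*(1/133052) = 291682/258001 + (36*(-1/3260)*(-987))*(1/133052) = 291682/258001 + (8883/815)*(1/133052) = 291682/258001 + 8883/108437380 = 854906045839/756133850740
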